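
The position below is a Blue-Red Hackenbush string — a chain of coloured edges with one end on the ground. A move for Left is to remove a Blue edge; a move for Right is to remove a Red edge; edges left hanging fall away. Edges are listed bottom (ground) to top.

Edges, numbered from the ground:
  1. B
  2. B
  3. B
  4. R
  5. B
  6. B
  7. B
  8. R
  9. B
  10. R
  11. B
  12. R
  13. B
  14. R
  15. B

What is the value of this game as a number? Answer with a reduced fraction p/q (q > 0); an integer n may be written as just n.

edge 1 of 15 (B): { 0 | · } — 1
edge 2 of 15 (B): { 0,1 | · } — 2
edge 3 of 15 (B): { 0,1,2 | · } — 3
edge 4 of 15 (R): { 0,1,2 | 3 } — 5/2
edge 5 of 15 (B): { 0,1,2,5/2 | 3 } — 11/4
edge 6 of 15 (B): { 0,1,2,5/2,11/4 | 3 } — 23/8
edge 7 of 15 (B): { 0,1,2,5/2,11/4,23/8 | 3 } — 47/16
edge 8 of 15 (R): { 0,1,2,5/2,11/4,23/8 | 47/16,3 } — 93/32
edge 9 of 15 (B): { 0,1,2,5/2,11/4,23/8,93/32 | 47/16,3 } — 187/64
edge 10 of 15 (R): { 0,1,2,5/2,11/4,23/8,93/32 | 187/64,47/16,3 } — 373/128
edge 11 of 15 (B): { 0,1,2,5/2,11/4,23/8,93/32,373/128 | 187/64,47/16,3 } — 747/256
edge 12 of 15 (R): { 0,1,2,5/2,11/4,23/8,93/32,373/128 | 747/256,187/64,47/16,3 } — 1493/512
edge 13 of 15 (B): { 0,1,2,5/2,11/4,23/8,93/32,373/128,1493/512 | 747/256,187/64,47/16,3 } — 2987/1024
edge 14 of 15 (R): { 0,1,2,5/2,11/4,23/8,93/32,373/128,1493/512 | 2987/1024,747/256,187/64,47/16,3 } — 5973/2048
edge 15 of 15 (B): { 0,1,2,5/2,11/4,23/8,93/32,373/128,1493/512,5973/2048 | 2987/1024,747/256,187/64,47/16,3 } — 11947/4096

11947/4096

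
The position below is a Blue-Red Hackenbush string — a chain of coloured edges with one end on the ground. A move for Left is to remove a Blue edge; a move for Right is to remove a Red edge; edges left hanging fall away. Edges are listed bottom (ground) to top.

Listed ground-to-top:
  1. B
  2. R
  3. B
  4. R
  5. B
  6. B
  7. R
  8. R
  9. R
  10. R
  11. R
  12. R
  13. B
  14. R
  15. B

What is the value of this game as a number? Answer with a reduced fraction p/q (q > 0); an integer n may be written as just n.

11275/16384

val(B) = { 0 | · } gives 1
val(BR) = { 0 | 1 } gives 1/2
val(BRB) = { 0,1/2 | 1 } gives 3/4
val(BRBR) = { 0,1/2 | 3/4,1 } gives 5/8
val(BRBRB) = { 0,1/2,5/8 | 3/4,1 } gives 11/16
val(BRBRBB) = { 0,1/2,5/8,11/16 | 3/4,1 } gives 23/32
val(BRBRBBR) = { 0,1/2,5/8,11/16 | 23/32,3/4,1 } gives 45/64
val(BRBRBBRR) = { 0,1/2,5/8,11/16 | 45/64,23/32,3/4,1 } gives 89/128
val(BRBRBBRRR) = { 0,1/2,5/8,11/16 | 89/128,45/64,23/32,3/4,1 } gives 177/256
val(BRBRBBRRRR) = { 0,1/2,5/8,11/16 | 177/256,89/128,45/64,23/32,3/4,1 } gives 353/512
val(BRBRBBRRRRR) = { 0,1/2,5/8,11/16 | 353/512,177/256,89/128,45/64,23/32,3/4,1 } gives 705/1024
val(BRBRBBRRRRRR) = { 0,1/2,5/8,11/16 | 705/1024,353/512,177/256,89/128,45/64,23/32,3/4,1 } gives 1409/2048
val(BRBRBBRRRRRRB) = { 0,1/2,5/8,11/16,1409/2048 | 705/1024,353/512,177/256,89/128,45/64,23/32,3/4,1 } gives 2819/4096
val(BRBRBBRRRRRRBR) = { 0,1/2,5/8,11/16,1409/2048 | 2819/4096,705/1024,353/512,177/256,89/128,45/64,23/32,3/4,1 } gives 5637/8192
val(BRBRBBRRRRRRBRB) = { 0,1/2,5/8,11/16,1409/2048,5637/8192 | 2819/4096,705/1024,353/512,177/256,89/128,45/64,23/32,3/4,1 } gives 11275/16384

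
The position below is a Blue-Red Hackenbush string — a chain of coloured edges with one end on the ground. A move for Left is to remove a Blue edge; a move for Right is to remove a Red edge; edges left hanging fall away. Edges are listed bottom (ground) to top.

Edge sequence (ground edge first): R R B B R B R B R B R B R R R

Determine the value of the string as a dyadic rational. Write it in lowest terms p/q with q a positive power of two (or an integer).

-10927/8192

step 1: add R to get R; options L={ none } R={ 0 } — -1
step 2: add R to get RR; options L={ none } R={ -1; 0 } — -2
step 3: add B to get RRB; options L={ -2 } R={ -1; 0 } — -3/2
step 4: add B to get RRBB; options L={ -2; -3/2 } R={ -1; 0 } — -5/4
step 5: add R to get RRBBR; options L={ -2; -3/2 } R={ -5/4; -1; 0 } — -11/8
step 6: add B to get RRBBRB; options L={ -2; -3/2; -11/8 } R={ -5/4; -1; 0 } — -21/16
step 7: add R to get RRBBRBR; options L={ -2; -3/2; -11/8 } R={ -21/16; -5/4; -1; 0 } — -43/32
step 8: add B to get RRBBRBRB; options L={ -2; -3/2; -11/8; -43/32 } R={ -21/16; -5/4; -1; 0 } — -85/64
step 9: add R to get RRBBRBRBR; options L={ -2; -3/2; -11/8; -43/32 } R={ -85/64; -21/16; -5/4; -1; 0 } — -171/128
step 10: add B to get RRBBRBRBRB; options L={ -2; -3/2; -11/8; -43/32; -171/128 } R={ -85/64; -21/16; -5/4; -1; 0 } — -341/256
step 11: add R to get RRBBRBRBRBR; options L={ -2; -3/2; -11/8; -43/32; -171/128 } R={ -341/256; -85/64; -21/16; -5/4; -1; 0 } — -683/512
step 12: add B to get RRBBRBRBRBRB; options L={ -2; -3/2; -11/8; -43/32; -171/128; -683/512 } R={ -341/256; -85/64; -21/16; -5/4; -1; 0 } — -1365/1024
step 13: add R to get RRBBRBRBRBRBR; options L={ -2; -3/2; -11/8; -43/32; -171/128; -683/512 } R={ -1365/1024; -341/256; -85/64; -21/16; -5/4; -1; 0 } — -2731/2048
step 14: add R to get RRBBRBRBRBRBRR; options L={ -2; -3/2; -11/8; -43/32; -171/128; -683/512 } R={ -2731/2048; -1365/1024; -341/256; -85/64; -21/16; -5/4; -1; 0 } — -5463/4096
step 15: add R to get RRBBRBRBRBRBRRR; options L={ -2; -3/2; -11/8; -43/32; -171/128; -683/512 } R={ -5463/4096; -2731/2048; -1365/1024; -341/256; -85/64; -21/16; -5/4; -1; 0 } — -10927/8192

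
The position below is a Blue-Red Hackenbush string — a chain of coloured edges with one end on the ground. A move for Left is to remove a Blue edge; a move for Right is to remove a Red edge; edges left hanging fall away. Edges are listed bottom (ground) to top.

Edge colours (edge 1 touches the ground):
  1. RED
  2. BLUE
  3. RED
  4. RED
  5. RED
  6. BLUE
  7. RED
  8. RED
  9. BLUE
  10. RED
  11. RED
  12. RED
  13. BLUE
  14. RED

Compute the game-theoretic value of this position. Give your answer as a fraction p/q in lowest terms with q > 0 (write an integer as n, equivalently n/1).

-7611/8192

g_1 [R]  L=[none]  R=[0]  so -1
g_2 [RB]  L=[-1]  R=[0]  so -1/2
g_3 [RBR]  L=[-1]  R=[-1/2; 0]  so -3/4
g_4 [RBRR]  L=[-1]  R=[-3/4; -1/2; 0]  so -7/8
g_5 [RBRRR]  L=[-1]  R=[-7/8; -3/4; -1/2; 0]  so -15/16
g_6 [RBRRRB]  L=[-1; -15/16]  R=[-7/8; -3/4; -1/2; 0]  so -29/32
g_7 [RBRRRBR]  L=[-1; -15/16]  R=[-29/32; -7/8; -3/4; -1/2; 0]  so -59/64
g_8 [RBRRRBRR]  L=[-1; -15/16]  R=[-59/64; -29/32; -7/8; -3/4; -1/2; 0]  so -119/128
g_9 [RBRRRBRRB]  L=[-1; -15/16; -119/128]  R=[-59/64; -29/32; -7/8; -3/4; -1/2; 0]  so -237/256
g_10 [RBRRRBRRBR]  L=[-1; -15/16; -119/128]  R=[-237/256; -59/64; -29/32; -7/8; -3/4; -1/2; 0]  so -475/512
g_11 [RBRRRBRRBRR]  L=[-1; -15/16; -119/128]  R=[-475/512; -237/256; -59/64; -29/32; -7/8; -3/4; -1/2; 0]  so -951/1024
g_12 [RBRRRBRRBRRR]  L=[-1; -15/16; -119/128]  R=[-951/1024; -475/512; -237/256; -59/64; -29/32; -7/8; -3/4; -1/2; 0]  so -1903/2048
g_13 [RBRRRBRRBRRRB]  L=[-1; -15/16; -119/128; -1903/2048]  R=[-951/1024; -475/512; -237/256; -59/64; -29/32; -7/8; -3/4; -1/2; 0]  so -3805/4096
g_14 [RBRRRBRRBRRRBR]  L=[-1; -15/16; -119/128; -1903/2048]  R=[-3805/4096; -951/1024; -475/512; -237/256; -59/64; -29/32; -7/8; -3/4; -1/2; 0]  so -7611/8192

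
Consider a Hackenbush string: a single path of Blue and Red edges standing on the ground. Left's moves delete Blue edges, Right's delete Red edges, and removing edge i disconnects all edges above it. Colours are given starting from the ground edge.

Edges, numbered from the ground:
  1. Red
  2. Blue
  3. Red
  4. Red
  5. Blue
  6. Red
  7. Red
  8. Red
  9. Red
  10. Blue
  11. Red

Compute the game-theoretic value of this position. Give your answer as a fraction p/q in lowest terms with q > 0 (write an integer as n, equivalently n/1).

edge 1 of 11 (Red): { — | 0 } so -1
edge 2 of 11 (Blue): { -1 | 0 } so -1/2
edge 3 of 11 (Red): { -1 | -1/2; 0 } so -3/4
edge 4 of 11 (Red): { -1 | -3/4; -1/2; 0 } so -7/8
edge 5 of 11 (Blue): { -1; -7/8 | -3/4; -1/2; 0 } so -13/16
edge 6 of 11 (Red): { -1; -7/8 | -13/16; -3/4; -1/2; 0 } so -27/32
edge 7 of 11 (Red): { -1; -7/8 | -27/32; -13/16; -3/4; -1/2; 0 } so -55/64
edge 8 of 11 (Red): { -1; -7/8 | -55/64; -27/32; -13/16; -3/4; -1/2; 0 } so -111/128
edge 9 of 11 (Red): { -1; -7/8 | -111/128; -55/64; -27/32; -13/16; -3/4; -1/2; 0 } so -223/256
edge 10 of 11 (Blue): { -1; -7/8; -223/256 | -111/128; -55/64; -27/32; -13/16; -3/4; -1/2; 0 } so -445/512
edge 11 of 11 (Red): { -1; -7/8; -223/256 | -445/512; -111/128; -55/64; -27/32; -13/16; -3/4; -1/2; 0 } so -891/1024

-891/1024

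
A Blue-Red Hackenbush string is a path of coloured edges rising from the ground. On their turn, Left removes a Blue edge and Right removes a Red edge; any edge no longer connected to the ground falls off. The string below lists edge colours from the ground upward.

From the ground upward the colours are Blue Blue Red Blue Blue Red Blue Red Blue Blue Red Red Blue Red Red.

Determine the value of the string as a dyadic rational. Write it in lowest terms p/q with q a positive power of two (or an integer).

1 of 15 · B · max L 0 · min R +∞ gives 1
2 of 15 · BB · max L 1 · min R +∞ gives 2
3 of 15 · BBR · max L 1 · min R 2 gives 3/2
4 of 15 · BBRB · max L 3/2 · min R 2 gives 7/4
5 of 15 · BBRBB · max L 7/4 · min R 2 gives 15/8
6 of 15 · BBRBBR · max L 7/4 · min R 15/8 gives 29/16
7 of 15 · BBRBBRB · max L 29/16 · min R 15/8 gives 59/32
8 of 15 · BBRBBRBR · max L 29/16 · min R 59/32 gives 117/64
9 of 15 · BBRBBRBRB · max L 117/64 · min R 59/32 gives 235/128
10 of 15 · BBRBBRBRBB · max L 235/128 · min R 59/32 gives 471/256
11 of 15 · BBRBBRBRBBR · max L 235/128 · min R 471/256 gives 941/512
12 of 15 · BBRBBRBRBBRR · max L 235/128 · min R 941/512 gives 1881/1024
13 of 15 · BBRBBRBRBBRRB · max L 1881/1024 · min R 941/512 gives 3763/2048
14 of 15 · BBRBBRBRBBRRBR · max L 1881/1024 · min R 3763/2048 gives 7525/4096
15 of 15 · BBRBBRBRBBRRBRR · max L 1881/1024 · min R 7525/4096 gives 15049/8192

15049/8192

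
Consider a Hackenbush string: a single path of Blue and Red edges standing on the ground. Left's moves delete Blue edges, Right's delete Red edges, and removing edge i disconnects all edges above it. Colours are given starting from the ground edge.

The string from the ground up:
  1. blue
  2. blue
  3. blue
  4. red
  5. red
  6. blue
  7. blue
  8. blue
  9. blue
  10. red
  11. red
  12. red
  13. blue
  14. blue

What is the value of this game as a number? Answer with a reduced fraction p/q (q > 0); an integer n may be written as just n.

Recurse on prefixes of the 14-edge string blue blue blue red red blue blue blue blue red red red blue blue:
b: Left { 0 }, Right { (no moves) } gives simplest 1
bb: Left { 0, 1 }, Right { (no moves) } gives simplest 2
bbb: Left { 0, 1, 2 }, Right { (no moves) } gives simplest 3
bbbr: Left { 0, 1, 2 }, Right { 3 } gives simplest 5/2
bbbrr: Left { 0, 1, 2 }, Right { 5/2, 3 } gives simplest 9/4
bbbrrb: Left { 0, 1, 2, 9/4 }, Right { 5/2, 3 } gives simplest 19/8
bbbrrbb: Left { 0, 1, 2, 9/4, 19/8 }, Right { 5/2, 3 } gives simplest 39/16
bbbrrbbb: Left { 0, 1, 2, 9/4, 19/8, 39/16 }, Right { 5/2, 3 } gives simplest 79/32
bbbrrbbbb: Left { 0, 1, 2, 9/4, 19/8, 39/16, 79/32 }, Right { 5/2, 3 } gives simplest 159/64
bbbrrbbbbr: Left { 0, 1, 2, 9/4, 19/8, 39/16, 79/32 }, Right { 159/64, 5/2, 3 } gives simplest 317/128
bbbrrbbbbrr: Left { 0, 1, 2, 9/4, 19/8, 39/16, 79/32 }, Right { 317/128, 159/64, 5/2, 3 } gives simplest 633/256
bbbrrbbbbrrr: Left { 0, 1, 2, 9/4, 19/8, 39/16, 79/32 }, Right { 633/256, 317/128, 159/64, 5/2, 3 } gives simplest 1265/512
bbbrrbbbbrrrb: Left { 0, 1, 2, 9/4, 19/8, 39/16, 79/32, 1265/512 }, Right { 633/256, 317/128, 159/64, 5/2, 3 } gives simplest 2531/1024
bbbrrbbbbrrrbb: Left { 0, 1, 2, 9/4, 19/8, 39/16, 79/32, 1265/512, 2531/1024 }, Right { 633/256, 317/128, 159/64, 5/2, 3 } gives simplest 5063/2048

5063/2048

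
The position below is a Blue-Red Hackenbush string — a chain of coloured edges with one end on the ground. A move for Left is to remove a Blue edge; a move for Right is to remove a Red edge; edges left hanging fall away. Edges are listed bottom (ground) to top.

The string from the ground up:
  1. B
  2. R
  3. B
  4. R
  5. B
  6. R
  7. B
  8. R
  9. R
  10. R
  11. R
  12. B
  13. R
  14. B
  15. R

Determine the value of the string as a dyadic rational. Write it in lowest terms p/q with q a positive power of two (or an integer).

Recurse on prefixes of the 15-edge string B R B R B R B R R R R B R B R:
1 of 15 · B · max L 0 · min R +∞ so 1
2 of 15 · BR · max L 0 · min R 1 so 1/2
3 of 15 · BRB · max L 1/2 · min R 1 so 3/4
4 of 15 · BRBR · max L 1/2 · min R 3/4 so 5/8
5 of 15 · BRBRB · max L 5/8 · min R 3/4 so 11/16
6 of 15 · BRBRBR · max L 5/8 · min R 11/16 so 21/32
7 of 15 · BRBRBRB · max L 21/32 · min R 11/16 so 43/64
8 of 15 · BRBRBRBR · max L 21/32 · min R 43/64 so 85/128
9 of 15 · BRBRBRBRR · max L 21/32 · min R 85/128 so 169/256
10 of 15 · BRBRBRBRRR · max L 21/32 · min R 169/256 so 337/512
11 of 15 · BRBRBRBRRRR · max L 21/32 · min R 337/512 so 673/1024
12 of 15 · BRBRBRBRRRRB · max L 673/1024 · min R 337/512 so 1347/2048
13 of 15 · BRBRBRBRRRRBR · max L 673/1024 · min R 1347/2048 so 2693/4096
14 of 15 · BRBRBRBRRRRBRB · max L 2693/4096 · min R 1347/2048 so 5387/8192
15 of 15 · BRBRBRBRRRRBRBR · max L 2693/4096 · min R 5387/8192 so 10773/16384

10773/16384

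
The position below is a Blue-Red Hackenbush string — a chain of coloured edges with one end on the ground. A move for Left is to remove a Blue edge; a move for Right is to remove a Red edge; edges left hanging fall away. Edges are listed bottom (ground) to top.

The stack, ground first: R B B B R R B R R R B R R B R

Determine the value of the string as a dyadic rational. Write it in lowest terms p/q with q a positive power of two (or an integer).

Recurse on prefixes of the 15-edge string R B B B R R B R R R B R R B R:
g_1 [R]  L=[—]  R=[0]  gives -1
g_2 [RB]  L=[-1]  R=[0]  gives -1/2
g_3 [RBB]  L=[-1, -1/2]  R=[0]  gives -1/4
g_4 [RBBB]  L=[-1, -1/2, -1/4]  R=[0]  gives -1/8
g_5 [RBBBR]  L=[-1, -1/2, -1/4]  R=[-1/8, 0]  gives -3/16
g_6 [RBBBRR]  L=[-1, -1/2, -1/4]  R=[-3/16, -1/8, 0]  gives -7/32
g_7 [RBBBRRB]  L=[-1, -1/2, -1/4, -7/32]  R=[-3/16, -1/8, 0]  gives -13/64
g_8 [RBBBRRBR]  L=[-1, -1/2, -1/4, -7/32]  R=[-13/64, -3/16, -1/8, 0]  gives -27/128
g_9 [RBBBRRBRR]  L=[-1, -1/2, -1/4, -7/32]  R=[-27/128, -13/64, -3/16, -1/8, 0]  gives -55/256
g_10 [RBBBRRBRRR]  L=[-1, -1/2, -1/4, -7/32]  R=[-55/256, -27/128, -13/64, -3/16, -1/8, 0]  gives -111/512
g_11 [RBBBRRBRRRB]  L=[-1, -1/2, -1/4, -7/32, -111/512]  R=[-55/256, -27/128, -13/64, -3/16, -1/8, 0]  gives -221/1024
g_12 [RBBBRRBRRRBR]  L=[-1, -1/2, -1/4, -7/32, -111/512]  R=[-221/1024, -55/256, -27/128, -13/64, -3/16, -1/8, 0]  gives -443/2048
g_13 [RBBBRRBRRRBRR]  L=[-1, -1/2, -1/4, -7/32, -111/512]  R=[-443/2048, -221/1024, -55/256, -27/128, -13/64, -3/16, -1/8, 0]  gives -887/4096
g_14 [RBBBRRBRRRBRRB]  L=[-1, -1/2, -1/4, -7/32, -111/512, -887/4096]  R=[-443/2048, -221/1024, -55/256, -27/128, -13/64, -3/16, -1/8, 0]  gives -1773/8192
g_15 [RBBBRRBRRRBRRBR]  L=[-1, -1/2, -1/4, -7/32, -111/512, -887/4096]  R=[-1773/8192, -443/2048, -221/1024, -55/256, -27/128, -13/64, -3/16, -1/8, 0]  gives -3547/16384

-3547/16384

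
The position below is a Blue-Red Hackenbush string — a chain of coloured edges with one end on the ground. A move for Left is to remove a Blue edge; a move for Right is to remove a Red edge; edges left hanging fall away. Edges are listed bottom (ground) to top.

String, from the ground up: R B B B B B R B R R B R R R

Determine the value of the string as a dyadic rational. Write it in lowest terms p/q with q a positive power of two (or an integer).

Recurse on prefixes of the 14-edge string R B B B B B R B R R B R R R:
edge 1 of 14 (R): { · | 0 } gives -1
edge 2 of 14 (B): { -1 | 0 } gives -1/2
edge 3 of 14 (B): { -1 -1/2 | 0 } gives -1/4
edge 4 of 14 (B): { -1 -1/2 -1/4 | 0 } gives -1/8
edge 5 of 14 (B): { -1 -1/2 -1/4 -1/8 | 0 } gives -1/16
edge 6 of 14 (B): { -1 -1/2 -1/4 -1/8 -1/16 | 0 } gives -1/32
edge 7 of 14 (R): { -1 -1/2 -1/4 -1/8 -1/16 | -1/32 0 } gives -3/64
edge 8 of 14 (B): { -1 -1/2 -1/4 -1/8 -1/16 -3/64 | -1/32 0 } gives -5/128
edge 9 of 14 (R): { -1 -1/2 -1/4 -1/8 -1/16 -3/64 | -5/128 -1/32 0 } gives -11/256
edge 10 of 14 (R): { -1 -1/2 -1/4 -1/8 -1/16 -3/64 | -11/256 -5/128 -1/32 0 } gives -23/512
edge 11 of 14 (B): { -1 -1/2 -1/4 -1/8 -1/16 -3/64 -23/512 | -11/256 -5/128 -1/32 0 } gives -45/1024
edge 12 of 14 (R): { -1 -1/2 -1/4 -1/8 -1/16 -3/64 -23/512 | -45/1024 -11/256 -5/128 -1/32 0 } gives -91/2048
edge 13 of 14 (R): { -1 -1/2 -1/4 -1/8 -1/16 -3/64 -23/512 | -91/2048 -45/1024 -11/256 -5/128 -1/32 0 } gives -183/4096
edge 14 of 14 (R): { -1 -1/2 -1/4 -1/8 -1/16 -3/64 -23/512 | -183/4096 -91/2048 -45/1024 -11/256 -5/128 -1/32 0 } gives -367/8192

-367/8192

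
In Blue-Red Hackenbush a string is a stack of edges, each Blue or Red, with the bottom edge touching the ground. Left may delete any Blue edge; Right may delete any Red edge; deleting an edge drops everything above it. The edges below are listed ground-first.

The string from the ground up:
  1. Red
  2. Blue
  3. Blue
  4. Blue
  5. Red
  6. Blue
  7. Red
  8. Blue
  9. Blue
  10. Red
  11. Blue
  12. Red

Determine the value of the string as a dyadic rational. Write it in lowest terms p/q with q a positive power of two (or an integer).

-331/2048

v(R) = { (no moves) | 0 } => -1
v(RB) = { -1 | 0 } => -1/2
v(RBB) = { -1, -1/2 | 0 } => -1/4
v(RBBB) = { -1, -1/2, -1/4 | 0 } => -1/8
v(RBBBR) = { -1, -1/2, -1/4 | -1/8, 0 } => -3/16
v(RBBBRB) = { -1, -1/2, -1/4, -3/16 | -1/8, 0 } => -5/32
v(RBBBRBR) = { -1, -1/2, -1/4, -3/16 | -5/32, -1/8, 0 } => -11/64
v(RBBBRBRB) = { -1, -1/2, -1/4, -3/16, -11/64 | -5/32, -1/8, 0 } => -21/128
v(RBBBRBRBB) = { -1, -1/2, -1/4, -3/16, -11/64, -21/128 | -5/32, -1/8, 0 } => -41/256
v(RBBBRBRBBR) = { -1, -1/2, -1/4, -3/16, -11/64, -21/128 | -41/256, -5/32, -1/8, 0 } => -83/512
v(RBBBRBRBBRB) = { -1, -1/2, -1/4, -3/16, -11/64, -21/128, -83/512 | -41/256, -5/32, -1/8, 0 } => -165/1024
v(RBBBRBRBBRBR) = { -1, -1/2, -1/4, -3/16, -11/64, -21/128, -83/512 | -165/1024, -41/256, -5/32, -1/8, 0 } => -331/2048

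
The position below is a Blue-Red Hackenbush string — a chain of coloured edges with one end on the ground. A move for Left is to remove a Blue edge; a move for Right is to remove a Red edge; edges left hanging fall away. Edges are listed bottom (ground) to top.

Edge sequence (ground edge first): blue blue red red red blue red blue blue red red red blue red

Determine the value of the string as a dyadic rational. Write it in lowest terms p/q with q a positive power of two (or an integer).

edge 1 of 14 (blue): { 0 |  } — 1
edge 2 of 14 (blue): { 0,1 |  } — 2
edge 3 of 14 (red): { 0,1 | 2 } — 3/2
edge 4 of 14 (red): { 0,1 | 3/2,2 } — 5/4
edge 5 of 14 (red): { 0,1 | 5/4,3/2,2 } — 9/8
edge 6 of 14 (blue): { 0,1,9/8 | 5/4,3/2,2 } — 19/16
edge 7 of 14 (red): { 0,1,9/8 | 19/16,5/4,3/2,2 } — 37/32
edge 8 of 14 (blue): { 0,1,9/8,37/32 | 19/16,5/4,3/2,2 } — 75/64
edge 9 of 14 (blue): { 0,1,9/8,37/32,75/64 | 19/16,5/4,3/2,2 } — 151/128
edge 10 of 14 (red): { 0,1,9/8,37/32,75/64 | 151/128,19/16,5/4,3/2,2 } — 301/256
edge 11 of 14 (red): { 0,1,9/8,37/32,75/64 | 301/256,151/128,19/16,5/4,3/2,2 } — 601/512
edge 12 of 14 (red): { 0,1,9/8,37/32,75/64 | 601/512,301/256,151/128,19/16,5/4,3/2,2 } — 1201/1024
edge 13 of 14 (blue): { 0,1,9/8,37/32,75/64,1201/1024 | 601/512,301/256,151/128,19/16,5/4,3/2,2 } — 2403/2048
edge 14 of 14 (red): { 0,1,9/8,37/32,75/64,1201/1024 | 2403/2048,601/512,301/256,151/128,19/16,5/4,3/2,2 } — 4805/4096

4805/4096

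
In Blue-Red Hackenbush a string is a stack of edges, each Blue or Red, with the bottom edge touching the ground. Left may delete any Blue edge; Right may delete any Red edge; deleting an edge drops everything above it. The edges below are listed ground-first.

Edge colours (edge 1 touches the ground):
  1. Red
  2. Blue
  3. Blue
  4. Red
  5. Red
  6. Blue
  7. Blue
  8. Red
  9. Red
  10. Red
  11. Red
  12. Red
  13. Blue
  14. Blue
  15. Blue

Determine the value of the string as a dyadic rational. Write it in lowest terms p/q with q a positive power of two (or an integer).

-6641/16384

Prefix values for Red Blue Blue Red Red Blue Blue Red Red Red Red Red Blue Blue Blue via {L|R} + simplicity:
1 of 15 · R · max L −∞ · min R 0 — -1
2 of 15 · RB · max L -1 · min R 0 — -1/2
3 of 15 · RBB · max L -1/2 · min R 0 — -1/4
4 of 15 · RBBR · max L -1/2 · min R -1/4 — -3/8
5 of 15 · RBBRR · max L -1/2 · min R -3/8 — -7/16
6 of 15 · RBBRRB · max L -7/16 · min R -3/8 — -13/32
7 of 15 · RBBRRBB · max L -13/32 · min R -3/8 — -25/64
8 of 15 · RBBRRBBR · max L -13/32 · min R -25/64 — -51/128
9 of 15 · RBBRRBBRR · max L -13/32 · min R -51/128 — -103/256
10 of 15 · RBBRRBBRRR · max L -13/32 · min R -103/256 — -207/512
11 of 15 · RBBRRBBRRRR · max L -13/32 · min R -207/512 — -415/1024
12 of 15 · RBBRRBBRRRRR · max L -13/32 · min R -415/1024 — -831/2048
13 of 15 · RBBRRBBRRRRRB · max L -831/2048 · min R -415/1024 — -1661/4096
14 of 15 · RBBRRBBRRRRRBB · max L -1661/4096 · min R -415/1024 — -3321/8192
15 of 15 · RBBRRBBRRRRRBBB · max L -3321/8192 · min R -415/1024 — -6641/16384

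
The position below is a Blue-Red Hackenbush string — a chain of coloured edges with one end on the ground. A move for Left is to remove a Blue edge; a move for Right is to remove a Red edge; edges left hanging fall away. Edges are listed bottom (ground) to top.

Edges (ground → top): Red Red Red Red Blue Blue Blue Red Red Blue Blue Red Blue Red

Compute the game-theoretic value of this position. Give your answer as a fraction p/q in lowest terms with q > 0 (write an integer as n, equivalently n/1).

-3275/1024

Prefix values for Red Red Red Red Blue Blue Blue Red Red Blue Blue Red Blue Red via {L|R} + simplicity:
R: Left { (no moves) }, Right { 0 } -> simplest -1
RR: Left { (no moves) }, Right { -1; 0 } -> simplest -2
RRR: Left { (no moves) }, Right { -2; -1; 0 } -> simplest -3
RRRR: Left { (no moves) }, Right { -3; -2; -1; 0 } -> simplest -4
RRRRB: Left { -4 }, Right { -3; -2; -1; 0 } -> simplest -7/2
RRRRBB: Left { -4; -7/2 }, Right { -3; -2; -1; 0 } -> simplest -13/4
RRRRBBB: Left { -4; -7/2; -13/4 }, Right { -3; -2; -1; 0 } -> simplest -25/8
RRRRBBBR: Left { -4; -7/2; -13/4 }, Right { -25/8; -3; -2; -1; 0 } -> simplest -51/16
RRRRBBBRR: Left { -4; -7/2; -13/4 }, Right { -51/16; -25/8; -3; -2; -1; 0 } -> simplest -103/32
RRRRBBBRRB: Left { -4; -7/2; -13/4; -103/32 }, Right { -51/16; -25/8; -3; -2; -1; 0 } -> simplest -205/64
RRRRBBBRRBB: Left { -4; -7/2; -13/4; -103/32; -205/64 }, Right { -51/16; -25/8; -3; -2; -1; 0 } -> simplest -409/128
RRRRBBBRRBBR: Left { -4; -7/2; -13/4; -103/32; -205/64 }, Right { -409/128; -51/16; -25/8; -3; -2; -1; 0 } -> simplest -819/256
RRRRBBBRRBBRB: Left { -4; -7/2; -13/4; -103/32; -205/64; -819/256 }, Right { -409/128; -51/16; -25/8; -3; -2; -1; 0 } -> simplest -1637/512
RRRRBBBRRBBRBR: Left { -4; -7/2; -13/4; -103/32; -205/64; -819/256 }, Right { -1637/512; -409/128; -51/16; -25/8; -3; -2; -1; 0 } -> simplest -3275/1024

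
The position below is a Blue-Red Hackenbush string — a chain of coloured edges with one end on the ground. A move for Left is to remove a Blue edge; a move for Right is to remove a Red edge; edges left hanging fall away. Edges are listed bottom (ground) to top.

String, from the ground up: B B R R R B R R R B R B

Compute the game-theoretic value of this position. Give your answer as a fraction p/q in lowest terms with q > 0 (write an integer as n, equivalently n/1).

edge 1 of 12 (B): { 0 | ∅ } so 1
edge 2 of 12 (B): { 0 1 | ∅ } so 2
edge 3 of 12 (R): { 0 1 | 2 } so 3/2
edge 4 of 12 (R): { 0 1 | 3/2 2 } so 5/4
edge 5 of 12 (R): { 0 1 | 5/4 3/2 2 } so 9/8
edge 6 of 12 (B): { 0 1 9/8 | 5/4 3/2 2 } so 19/16
edge 7 of 12 (R): { 0 1 9/8 | 19/16 5/4 3/2 2 } so 37/32
edge 8 of 12 (R): { 0 1 9/8 | 37/32 19/16 5/4 3/2 2 } so 73/64
edge 9 of 12 (R): { 0 1 9/8 | 73/64 37/32 19/16 5/4 3/2 2 } so 145/128
edge 10 of 12 (B): { 0 1 9/8 145/128 | 73/64 37/32 19/16 5/4 3/2 2 } so 291/256
edge 11 of 12 (R): { 0 1 9/8 145/128 | 291/256 73/64 37/32 19/16 5/4 3/2 2 } so 581/512
edge 12 of 12 (B): { 0 1 9/8 145/128 581/512 | 291/256 73/64 37/32 19/16 5/4 3/2 2 } so 1163/1024

1163/1024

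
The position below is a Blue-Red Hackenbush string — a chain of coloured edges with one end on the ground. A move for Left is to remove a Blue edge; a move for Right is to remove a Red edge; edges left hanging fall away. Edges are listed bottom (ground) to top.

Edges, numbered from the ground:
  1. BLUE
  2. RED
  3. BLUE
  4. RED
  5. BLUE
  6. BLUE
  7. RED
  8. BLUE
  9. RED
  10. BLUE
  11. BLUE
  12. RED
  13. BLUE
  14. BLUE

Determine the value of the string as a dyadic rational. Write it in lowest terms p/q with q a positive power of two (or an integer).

5815/8192

B: Left { 0 }, Right { · } = simplest 1
BR: Left { 0 }, Right { 1 } = simplest 1/2
BRB: Left { 0; 1/2 }, Right { 1 } = simplest 3/4
BRBR: Left { 0; 1/2 }, Right { 3/4; 1 } = simplest 5/8
BRBRB: Left { 0; 1/2; 5/8 }, Right { 3/4; 1 } = simplest 11/16
BRBRBB: Left { 0; 1/2; 5/8; 11/16 }, Right { 3/4; 1 } = simplest 23/32
BRBRBBR: Left { 0; 1/2; 5/8; 11/16 }, Right { 23/32; 3/4; 1 } = simplest 45/64
BRBRBBRB: Left { 0; 1/2; 5/8; 11/16; 45/64 }, Right { 23/32; 3/4; 1 } = simplest 91/128
BRBRBBRBR: Left { 0; 1/2; 5/8; 11/16; 45/64 }, Right { 91/128; 23/32; 3/4; 1 } = simplest 181/256
BRBRBBRBRB: Left { 0; 1/2; 5/8; 11/16; 45/64; 181/256 }, Right { 91/128; 23/32; 3/4; 1 } = simplest 363/512
BRBRBBRBRBB: Left { 0; 1/2; 5/8; 11/16; 45/64; 181/256; 363/512 }, Right { 91/128; 23/32; 3/4; 1 } = simplest 727/1024
BRBRBBRBRBBR: Left { 0; 1/2; 5/8; 11/16; 45/64; 181/256; 363/512 }, Right { 727/1024; 91/128; 23/32; 3/4; 1 } = simplest 1453/2048
BRBRBBRBRBBRB: Left { 0; 1/2; 5/8; 11/16; 45/64; 181/256; 363/512; 1453/2048 }, Right { 727/1024; 91/128; 23/32; 3/4; 1 } = simplest 2907/4096
BRBRBBRBRBBRBB: Left { 0; 1/2; 5/8; 11/16; 45/64; 181/256; 363/512; 1453/2048; 2907/4096 }, Right { 727/1024; 91/128; 23/32; 3/4; 1 } = simplest 5815/8192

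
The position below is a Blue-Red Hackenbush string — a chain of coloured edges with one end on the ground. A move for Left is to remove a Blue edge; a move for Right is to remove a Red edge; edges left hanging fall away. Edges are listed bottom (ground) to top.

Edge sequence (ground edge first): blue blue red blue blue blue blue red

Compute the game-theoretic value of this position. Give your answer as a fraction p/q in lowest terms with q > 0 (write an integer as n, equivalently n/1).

step 1: add blue to get b; options L={ 0 } R={ none } gives 1
step 2: add blue to get bb; options L={ 0, 1 } R={ none } gives 2
step 3: add red to get bbr; options L={ 0, 1 } R={ 2 } gives 3/2
step 4: add blue to get bbrb; options L={ 0, 1, 3/2 } R={ 2 } gives 7/4
step 5: add blue to get bbrbb; options L={ 0, 1, 3/2, 7/4 } R={ 2 } gives 15/8
step 6: add blue to get bbrbbb; options L={ 0, 1, 3/2, 7/4, 15/8 } R={ 2 } gives 31/16
step 7: add blue to get bbrbbbb; options L={ 0, 1, 3/2, 7/4, 15/8, 31/16 } R={ 2 } gives 63/32
step 8: add red to get bbrbbbbr; options L={ 0, 1, 3/2, 7/4, 15/8, 31/16 } R={ 63/32, 2 } gives 125/64

125/64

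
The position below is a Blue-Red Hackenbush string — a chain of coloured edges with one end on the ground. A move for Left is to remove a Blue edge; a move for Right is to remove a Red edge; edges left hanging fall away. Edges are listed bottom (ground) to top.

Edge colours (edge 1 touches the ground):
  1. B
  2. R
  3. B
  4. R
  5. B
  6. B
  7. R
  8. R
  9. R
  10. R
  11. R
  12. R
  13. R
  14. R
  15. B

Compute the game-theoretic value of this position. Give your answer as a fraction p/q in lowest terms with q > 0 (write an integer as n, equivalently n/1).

11267/16384

Prefix values for B R B R B B R R R R R R R R B via {L|R} + simplicity:
step 1: add B to get B; options L={ 0 } R={ (no moves) } — 1
step 2: add R to get BR; options L={ 0 } R={ 1 } — 1/2
step 3: add B to get BRB; options L={ 0; 1/2 } R={ 1 } — 3/4
step 4: add R to get BRBR; options L={ 0; 1/2 } R={ 3/4; 1 } — 5/8
step 5: add B to get BRBRB; options L={ 0; 1/2; 5/8 } R={ 3/4; 1 } — 11/16
step 6: add B to get BRBRBB; options L={ 0; 1/2; 5/8; 11/16 } R={ 3/4; 1 } — 23/32
step 7: add R to get BRBRBBR; options L={ 0; 1/2; 5/8; 11/16 } R={ 23/32; 3/4; 1 } — 45/64
step 8: add R to get BRBRBBRR; options L={ 0; 1/2; 5/8; 11/16 } R={ 45/64; 23/32; 3/4; 1 } — 89/128
step 9: add R to get BRBRBBRRR; options L={ 0; 1/2; 5/8; 11/16 } R={ 89/128; 45/64; 23/32; 3/4; 1 } — 177/256
step 10: add R to get BRBRBBRRRR; options L={ 0; 1/2; 5/8; 11/16 } R={ 177/256; 89/128; 45/64; 23/32; 3/4; 1 } — 353/512
step 11: add R to get BRBRBBRRRRR; options L={ 0; 1/2; 5/8; 11/16 } R={ 353/512; 177/256; 89/128; 45/64; 23/32; 3/4; 1 } — 705/1024
step 12: add R to get BRBRBBRRRRRR; options L={ 0; 1/2; 5/8; 11/16 } R={ 705/1024; 353/512; 177/256; 89/128; 45/64; 23/32; 3/4; 1 } — 1409/2048
step 13: add R to get BRBRBBRRRRRRR; options L={ 0; 1/2; 5/8; 11/16 } R={ 1409/2048; 705/1024; 353/512; 177/256; 89/128; 45/64; 23/32; 3/4; 1 } — 2817/4096
step 14: add R to get BRBRBBRRRRRRRR; options L={ 0; 1/2; 5/8; 11/16 } R={ 2817/4096; 1409/2048; 705/1024; 353/512; 177/256; 89/128; 45/64; 23/32; 3/4; 1 } — 5633/8192
step 15: add B to get BRBRBBRRRRRRRRB; options L={ 0; 1/2; 5/8; 11/16; 5633/8192 } R={ 2817/4096; 1409/2048; 705/1024; 353/512; 177/256; 89/128; 45/64; 23/32; 3/4; 1 } — 11267/16384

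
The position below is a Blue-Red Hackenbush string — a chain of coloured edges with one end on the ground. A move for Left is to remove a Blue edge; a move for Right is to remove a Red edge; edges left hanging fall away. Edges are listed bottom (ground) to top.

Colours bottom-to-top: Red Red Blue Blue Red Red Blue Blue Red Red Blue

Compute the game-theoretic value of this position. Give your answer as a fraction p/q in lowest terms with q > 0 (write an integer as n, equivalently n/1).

-717/512

step 1: add Red to get R; options L={ — } R={ 0 } → -1
step 2: add Red to get RR; options L={ — } R={ -1 0 } → -2
step 3: add Blue to get RRB; options L={ -2 } R={ -1 0 } → -3/2
step 4: add Blue to get RRBB; options L={ -2 -3/2 } R={ -1 0 } → -5/4
step 5: add Red to get RRBBR; options L={ -2 -3/2 } R={ -5/4 -1 0 } → -11/8
step 6: add Red to get RRBBRR; options L={ -2 -3/2 } R={ -11/8 -5/4 -1 0 } → -23/16
step 7: add Blue to get RRBBRRB; options L={ -2 -3/2 -23/16 } R={ -11/8 -5/4 -1 0 } → -45/32
step 8: add Blue to get RRBBRRBB; options L={ -2 -3/2 -23/16 -45/32 } R={ -11/8 -5/4 -1 0 } → -89/64
step 9: add Red to get RRBBRRBBR; options L={ -2 -3/2 -23/16 -45/32 } R={ -89/64 -11/8 -5/4 -1 0 } → -179/128
step 10: add Red to get RRBBRRBBRR; options L={ -2 -3/2 -23/16 -45/32 } R={ -179/128 -89/64 -11/8 -5/4 -1 0 } → -359/256
step 11: add Blue to get RRBBRRBBRRB; options L={ -2 -3/2 -23/16 -45/32 -359/256 } R={ -179/128 -89/64 -11/8 -5/4 -1 0 } → -717/512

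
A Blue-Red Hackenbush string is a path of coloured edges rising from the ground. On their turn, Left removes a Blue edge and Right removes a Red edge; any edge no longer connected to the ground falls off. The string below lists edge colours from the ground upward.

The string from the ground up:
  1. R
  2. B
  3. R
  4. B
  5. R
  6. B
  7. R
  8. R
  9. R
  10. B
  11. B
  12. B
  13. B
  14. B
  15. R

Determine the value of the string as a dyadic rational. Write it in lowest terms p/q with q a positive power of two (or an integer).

-11139/16384

Build v(s[:k]) for k = 1..15, string s = R B R B R B R R R B B B B B R.
v_1 [R]  L=[·]  R=[0]  ⇒ -1
v_2 [RB]  L=[-1]  R=[0]  ⇒ -1/2
v_3 [RBR]  L=[-1]  R=[-1/2 0]  ⇒ -3/4
v_4 [RBRB]  L=[-1 -3/4]  R=[-1/2 0]  ⇒ -5/8
v_5 [RBRBR]  L=[-1 -3/4]  R=[-5/8 -1/2 0]  ⇒ -11/16
v_6 [RBRBRB]  L=[-1 -3/4 -11/16]  R=[-5/8 -1/2 0]  ⇒ -21/32
v_7 [RBRBRBR]  L=[-1 -3/4 -11/16]  R=[-21/32 -5/8 -1/2 0]  ⇒ -43/64
v_8 [RBRBRBRR]  L=[-1 -3/4 -11/16]  R=[-43/64 -21/32 -5/8 -1/2 0]  ⇒ -87/128
v_9 [RBRBRBRRR]  L=[-1 -3/4 -11/16]  R=[-87/128 -43/64 -21/32 -5/8 -1/2 0]  ⇒ -175/256
v_10 [RBRBRBRRRB]  L=[-1 -3/4 -11/16 -175/256]  R=[-87/128 -43/64 -21/32 -5/8 -1/2 0]  ⇒ -349/512
v_11 [RBRBRBRRRBB]  L=[-1 -3/4 -11/16 -175/256 -349/512]  R=[-87/128 -43/64 -21/32 -5/8 -1/2 0]  ⇒ -697/1024
v_12 [RBRBRBRRRBBB]  L=[-1 -3/4 -11/16 -175/256 -349/512 -697/1024]  R=[-87/128 -43/64 -21/32 -5/8 -1/2 0]  ⇒ -1393/2048
v_13 [RBRBRBRRRBBBB]  L=[-1 -3/4 -11/16 -175/256 -349/512 -697/1024 -1393/2048]  R=[-87/128 -43/64 -21/32 -5/8 -1/2 0]  ⇒ -2785/4096
v_14 [RBRBRBRRRBBBBB]  L=[-1 -3/4 -11/16 -175/256 -349/512 -697/1024 -1393/2048 -2785/4096]  R=[-87/128 -43/64 -21/32 -5/8 -1/2 0]  ⇒ -5569/8192
v_15 [RBRBRBRRRBBBBBR]  L=[-1 -3/4 -11/16 -175/256 -349/512 -697/1024 -1393/2048 -2785/4096]  R=[-5569/8192 -87/128 -43/64 -21/32 -5/8 -1/2 0]  ⇒ -11139/16384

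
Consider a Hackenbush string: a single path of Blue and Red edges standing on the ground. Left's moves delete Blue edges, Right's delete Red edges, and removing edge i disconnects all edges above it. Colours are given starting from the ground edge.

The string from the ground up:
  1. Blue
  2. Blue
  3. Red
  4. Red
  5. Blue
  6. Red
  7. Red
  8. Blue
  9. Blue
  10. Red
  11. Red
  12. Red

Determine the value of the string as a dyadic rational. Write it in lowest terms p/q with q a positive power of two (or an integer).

1329/1024

step 1: add Blue to get B; options L={ 0 } R={ — } ⇒ 1
step 2: add Blue to get BB; options L={ 0,1 } R={ — } ⇒ 2
step 3: add Red to get BBR; options L={ 0,1 } R={ 2 } ⇒ 3/2
step 4: add Red to get BBRR; options L={ 0,1 } R={ 3/2,2 } ⇒ 5/4
step 5: add Blue to get BBRRB; options L={ 0,1,5/4 } R={ 3/2,2 } ⇒ 11/8
step 6: add Red to get BBRRBR; options L={ 0,1,5/4 } R={ 11/8,3/2,2 } ⇒ 21/16
step 7: add Red to get BBRRBRR; options L={ 0,1,5/4 } R={ 21/16,11/8,3/2,2 } ⇒ 41/32
step 8: add Blue to get BBRRBRRB; options L={ 0,1,5/4,41/32 } R={ 21/16,11/8,3/2,2 } ⇒ 83/64
step 9: add Blue to get BBRRBRRBB; options L={ 0,1,5/4,41/32,83/64 } R={ 21/16,11/8,3/2,2 } ⇒ 167/128
step 10: add Red to get BBRRBRRBBR; options L={ 0,1,5/4,41/32,83/64 } R={ 167/128,21/16,11/8,3/2,2 } ⇒ 333/256
step 11: add Red to get BBRRBRRBBRR; options L={ 0,1,5/4,41/32,83/64 } R={ 333/256,167/128,21/16,11/8,3/2,2 } ⇒ 665/512
step 12: add Red to get BBRRBRRBBRRR; options L={ 0,1,5/4,41/32,83/64 } R={ 665/512,333/256,167/128,21/16,11/8,3/2,2 } ⇒ 1329/1024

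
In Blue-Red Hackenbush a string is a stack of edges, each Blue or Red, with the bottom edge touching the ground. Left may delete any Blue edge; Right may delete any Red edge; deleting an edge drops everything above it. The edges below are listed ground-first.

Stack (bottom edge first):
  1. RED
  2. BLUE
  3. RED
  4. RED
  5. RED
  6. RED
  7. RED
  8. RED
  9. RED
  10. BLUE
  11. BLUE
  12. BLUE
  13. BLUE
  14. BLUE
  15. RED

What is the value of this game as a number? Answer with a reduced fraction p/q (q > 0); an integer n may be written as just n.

-16259/16384

1 of 15 · R · max L −∞ · min R 0 — -1
2 of 15 · RB · max L -1 · min R 0 — -1/2
3 of 15 · RBR · max L -1 · min R -1/2 — -3/4
4 of 15 · RBRR · max L -1 · min R -3/4 — -7/8
5 of 15 · RBRRR · max L -1 · min R -7/8 — -15/16
6 of 15 · RBRRRR · max L -1 · min R -15/16 — -31/32
7 of 15 · RBRRRRR · max L -1 · min R -31/32 — -63/64
8 of 15 · RBRRRRRR · max L -1 · min R -63/64 — -127/128
9 of 15 · RBRRRRRRR · max L -1 · min R -127/128 — -255/256
10 of 15 · RBRRRRRRRB · max L -255/256 · min R -127/128 — -509/512
11 of 15 · RBRRRRRRRBB · max L -509/512 · min R -127/128 — -1017/1024
12 of 15 · RBRRRRRRRBBB · max L -1017/1024 · min R -127/128 — -2033/2048
13 of 15 · RBRRRRRRRBBBB · max L -2033/2048 · min R -127/128 — -4065/4096
14 of 15 · RBRRRRRRRBBBBB · max L -4065/4096 · min R -127/128 — -8129/8192
15 of 15 · RBRRRRRRRBBBBBR · max L -4065/4096 · min R -8129/8192 — -16259/16384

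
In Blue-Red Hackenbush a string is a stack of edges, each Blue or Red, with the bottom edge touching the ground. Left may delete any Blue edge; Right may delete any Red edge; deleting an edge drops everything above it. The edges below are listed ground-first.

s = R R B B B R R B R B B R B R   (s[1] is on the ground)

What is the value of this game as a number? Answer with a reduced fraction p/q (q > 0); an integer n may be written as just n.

-4939/4096

v_1 [R]  L=[∅]  R=[0]  ⇒ -1
v_2 [RR]  L=[∅]  R=[-1 0]  ⇒ -2
v_3 [RRB]  L=[-2]  R=[-1 0]  ⇒ -3/2
v_4 [RRBB]  L=[-2 -3/2]  R=[-1 0]  ⇒ -5/4
v_5 [RRBBB]  L=[-2 -3/2 -5/4]  R=[-1 0]  ⇒ -9/8
v_6 [RRBBBR]  L=[-2 -3/2 -5/4]  R=[-9/8 -1 0]  ⇒ -19/16
v_7 [RRBBBRR]  L=[-2 -3/2 -5/4]  R=[-19/16 -9/8 -1 0]  ⇒ -39/32
v_8 [RRBBBRRB]  L=[-2 -3/2 -5/4 -39/32]  R=[-19/16 -9/8 -1 0]  ⇒ -77/64
v_9 [RRBBBRRBR]  L=[-2 -3/2 -5/4 -39/32]  R=[-77/64 -19/16 -9/8 -1 0]  ⇒ -155/128
v_10 [RRBBBRRBRB]  L=[-2 -3/2 -5/4 -39/32 -155/128]  R=[-77/64 -19/16 -9/8 -1 0]  ⇒ -309/256
v_11 [RRBBBRRBRBB]  L=[-2 -3/2 -5/4 -39/32 -155/128 -309/256]  R=[-77/64 -19/16 -9/8 -1 0]  ⇒ -617/512
v_12 [RRBBBRRBRBBR]  L=[-2 -3/2 -5/4 -39/32 -155/128 -309/256]  R=[-617/512 -77/64 -19/16 -9/8 -1 0]  ⇒ -1235/1024
v_13 [RRBBBRRBRBBRB]  L=[-2 -3/2 -5/4 -39/32 -155/128 -309/256 -1235/1024]  R=[-617/512 -77/64 -19/16 -9/8 -1 0]  ⇒ -2469/2048
v_14 [RRBBBRRBRBBRBR]  L=[-2 -3/2 -5/4 -39/32 -155/128 -309/256 -1235/1024]  R=[-2469/2048 -617/512 -77/64 -19/16 -9/8 -1 0]  ⇒ -4939/4096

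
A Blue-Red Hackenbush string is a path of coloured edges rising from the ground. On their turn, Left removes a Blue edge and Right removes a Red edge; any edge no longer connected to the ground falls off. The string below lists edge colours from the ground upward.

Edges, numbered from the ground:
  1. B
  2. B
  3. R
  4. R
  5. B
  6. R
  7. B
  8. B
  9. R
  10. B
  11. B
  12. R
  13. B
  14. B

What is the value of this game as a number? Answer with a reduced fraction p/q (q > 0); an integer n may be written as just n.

step 1: add B to get B; options L={ 0 } R={ — } gives 1
step 2: add B to get BB; options L={ 0 1 } R={ — } gives 2
step 3: add R to get BBR; options L={ 0 1 } R={ 2 } gives 3/2
step 4: add R to get BBRR; options L={ 0 1 } R={ 3/2 2 } gives 5/4
step 5: add B to get BBRRB; options L={ 0 1 5/4 } R={ 3/2 2 } gives 11/8
step 6: add R to get BBRRBR; options L={ 0 1 5/4 } R={ 11/8 3/2 2 } gives 21/16
step 7: add B to get BBRRBRB; options L={ 0 1 5/4 21/16 } R={ 11/8 3/2 2 } gives 43/32
step 8: add B to get BBRRBRBB; options L={ 0 1 5/4 21/16 43/32 } R={ 11/8 3/2 2 } gives 87/64
step 9: add R to get BBRRBRBBR; options L={ 0 1 5/4 21/16 43/32 } R={ 87/64 11/8 3/2 2 } gives 173/128
step 10: add B to get BBRRBRBBRB; options L={ 0 1 5/4 21/16 43/32 173/128 } R={ 87/64 11/8 3/2 2 } gives 347/256
step 11: add B to get BBRRBRBBRBB; options L={ 0 1 5/4 21/16 43/32 173/128 347/256 } R={ 87/64 11/8 3/2 2 } gives 695/512
step 12: add R to get BBRRBRBBRBBR; options L={ 0 1 5/4 21/16 43/32 173/128 347/256 } R={ 695/512 87/64 11/8 3/2 2 } gives 1389/1024
step 13: add B to get BBRRBRBBRBBRB; options L={ 0 1 5/4 21/16 43/32 173/128 347/256 1389/1024 } R={ 695/512 87/64 11/8 3/2 2 } gives 2779/2048
step 14: add B to get BBRRBRBBRBBRBB; options L={ 0 1 5/4 21/16 43/32 173/128 347/256 1389/1024 2779/2048 } R={ 695/512 87/64 11/8 3/2 2 } gives 5559/4096

5559/4096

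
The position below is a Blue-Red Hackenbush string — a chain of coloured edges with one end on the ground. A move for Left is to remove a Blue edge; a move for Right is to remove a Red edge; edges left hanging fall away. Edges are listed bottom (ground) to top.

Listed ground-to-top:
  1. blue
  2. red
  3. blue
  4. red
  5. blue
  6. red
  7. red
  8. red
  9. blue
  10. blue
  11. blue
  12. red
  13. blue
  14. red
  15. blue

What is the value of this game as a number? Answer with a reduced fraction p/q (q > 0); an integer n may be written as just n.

10475/16384

Prefix values for blue red blue red blue red red red blue blue blue red blue red blue via {L|R} + simplicity:
edge 1 of 15 (blue): { 0 | — } so 1
edge 2 of 15 (red): { 0 | 1 } so 1/2
edge 3 of 15 (blue): { 0; 1/2 | 1 } so 3/4
edge 4 of 15 (red): { 0; 1/2 | 3/4; 1 } so 5/8
edge 5 of 15 (blue): { 0; 1/2; 5/8 | 3/4; 1 } so 11/16
edge 6 of 15 (red): { 0; 1/2; 5/8 | 11/16; 3/4; 1 } so 21/32
edge 7 of 15 (red): { 0; 1/2; 5/8 | 21/32; 11/16; 3/4; 1 } so 41/64
edge 8 of 15 (red): { 0; 1/2; 5/8 | 41/64; 21/32; 11/16; 3/4; 1 } so 81/128
edge 9 of 15 (blue): { 0; 1/2; 5/8; 81/128 | 41/64; 21/32; 11/16; 3/4; 1 } so 163/256
edge 10 of 15 (blue): { 0; 1/2; 5/8; 81/128; 163/256 | 41/64; 21/32; 11/16; 3/4; 1 } so 327/512
edge 11 of 15 (blue): { 0; 1/2; 5/8; 81/128; 163/256; 327/512 | 41/64; 21/32; 11/16; 3/4; 1 } so 655/1024
edge 12 of 15 (red): { 0; 1/2; 5/8; 81/128; 163/256; 327/512 | 655/1024; 41/64; 21/32; 11/16; 3/4; 1 } so 1309/2048
edge 13 of 15 (blue): { 0; 1/2; 5/8; 81/128; 163/256; 327/512; 1309/2048 | 655/1024; 41/64; 21/32; 11/16; 3/4; 1 } so 2619/4096
edge 14 of 15 (red): { 0; 1/2; 5/8; 81/128; 163/256; 327/512; 1309/2048 | 2619/4096; 655/1024; 41/64; 21/32; 11/16; 3/4; 1 } so 5237/8192
edge 15 of 15 (blue): { 0; 1/2; 5/8; 81/128; 163/256; 327/512; 1309/2048; 5237/8192 | 2619/4096; 655/1024; 41/64; 21/32; 11/16; 3/4; 1 } so 10475/16384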